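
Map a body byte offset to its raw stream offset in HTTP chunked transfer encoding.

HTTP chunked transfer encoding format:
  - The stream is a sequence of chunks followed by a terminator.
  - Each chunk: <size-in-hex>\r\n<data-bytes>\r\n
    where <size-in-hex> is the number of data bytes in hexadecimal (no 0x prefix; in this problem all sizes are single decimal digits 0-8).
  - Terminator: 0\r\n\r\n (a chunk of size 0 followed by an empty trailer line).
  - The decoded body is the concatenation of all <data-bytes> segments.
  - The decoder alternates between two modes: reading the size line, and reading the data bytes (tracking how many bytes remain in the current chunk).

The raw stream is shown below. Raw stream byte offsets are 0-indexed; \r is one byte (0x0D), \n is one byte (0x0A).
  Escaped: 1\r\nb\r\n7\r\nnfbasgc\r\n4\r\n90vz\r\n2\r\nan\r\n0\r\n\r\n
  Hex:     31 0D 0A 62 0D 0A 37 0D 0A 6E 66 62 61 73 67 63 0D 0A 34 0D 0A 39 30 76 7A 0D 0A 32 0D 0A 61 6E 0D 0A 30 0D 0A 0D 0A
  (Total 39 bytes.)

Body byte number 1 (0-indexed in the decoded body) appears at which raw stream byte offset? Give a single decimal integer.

Chunk 1: stream[0..1]='1' size=0x1=1, data at stream[3..4]='b' -> body[0..1], body so far='b'
Chunk 2: stream[6..7]='7' size=0x7=7, data at stream[9..16]='nfbasgc' -> body[1..8], body so far='bnfbasgc'
Chunk 3: stream[18..19]='4' size=0x4=4, data at stream[21..25]='90vz' -> body[8..12], body so far='bnfbasgc90vz'
Chunk 4: stream[27..28]='2' size=0x2=2, data at stream[30..32]='an' -> body[12..14], body so far='bnfbasgc90vzan'
Chunk 5: stream[34..35]='0' size=0 (terminator). Final body='bnfbasgc90vzan' (14 bytes)
Body byte 1 at stream offset 9

Answer: 9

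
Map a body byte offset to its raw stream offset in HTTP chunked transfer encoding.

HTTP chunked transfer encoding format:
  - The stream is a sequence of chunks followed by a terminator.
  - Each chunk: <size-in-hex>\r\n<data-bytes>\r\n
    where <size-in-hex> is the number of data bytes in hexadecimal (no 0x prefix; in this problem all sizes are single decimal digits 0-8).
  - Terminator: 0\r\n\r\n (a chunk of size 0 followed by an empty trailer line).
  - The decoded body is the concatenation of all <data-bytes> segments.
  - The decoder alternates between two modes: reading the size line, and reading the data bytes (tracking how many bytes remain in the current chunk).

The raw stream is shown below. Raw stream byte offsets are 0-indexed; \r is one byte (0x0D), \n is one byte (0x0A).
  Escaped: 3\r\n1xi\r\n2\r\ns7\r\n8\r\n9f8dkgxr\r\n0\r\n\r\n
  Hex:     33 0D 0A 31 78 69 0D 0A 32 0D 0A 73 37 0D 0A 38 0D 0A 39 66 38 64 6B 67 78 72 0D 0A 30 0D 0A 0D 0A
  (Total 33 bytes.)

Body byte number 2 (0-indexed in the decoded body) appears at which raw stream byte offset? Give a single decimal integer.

Answer: 5

Derivation:
Chunk 1: stream[0..1]='3' size=0x3=3, data at stream[3..6]='1xi' -> body[0..3], body so far='1xi'
Chunk 2: stream[8..9]='2' size=0x2=2, data at stream[11..13]='s7' -> body[3..5], body so far='1xis7'
Chunk 3: stream[15..16]='8' size=0x8=8, data at stream[18..26]='9f8dkgxr' -> body[5..13], body so far='1xis79f8dkgxr'
Chunk 4: stream[28..29]='0' size=0 (terminator). Final body='1xis79f8dkgxr' (13 bytes)
Body byte 2 at stream offset 5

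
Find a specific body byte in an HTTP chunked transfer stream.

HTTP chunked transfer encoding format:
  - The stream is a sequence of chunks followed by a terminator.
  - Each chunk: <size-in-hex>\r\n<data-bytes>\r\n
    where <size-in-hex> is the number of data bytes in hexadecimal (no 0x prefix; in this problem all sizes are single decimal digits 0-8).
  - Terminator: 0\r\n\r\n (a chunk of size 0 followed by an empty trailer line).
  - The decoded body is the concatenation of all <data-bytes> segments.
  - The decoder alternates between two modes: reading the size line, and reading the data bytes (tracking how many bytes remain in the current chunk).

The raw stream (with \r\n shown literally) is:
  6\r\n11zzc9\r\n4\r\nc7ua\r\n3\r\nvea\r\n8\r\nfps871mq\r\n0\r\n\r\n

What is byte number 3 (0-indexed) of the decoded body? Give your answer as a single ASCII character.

Chunk 1: stream[0..1]='6' size=0x6=6, data at stream[3..9]='11zzc9' -> body[0..6], body so far='11zzc9'
Chunk 2: stream[11..12]='4' size=0x4=4, data at stream[14..18]='c7ua' -> body[6..10], body so far='11zzc9c7ua'
Chunk 3: stream[20..21]='3' size=0x3=3, data at stream[23..26]='vea' -> body[10..13], body so far='11zzc9c7uavea'
Chunk 4: stream[28..29]='8' size=0x8=8, data at stream[31..39]='fps871mq' -> body[13..21], body so far='11zzc9c7uaveafps871mq'
Chunk 5: stream[41..42]='0' size=0 (terminator). Final body='11zzc9c7uaveafps871mq' (21 bytes)
Body byte 3 = 'z'

Answer: z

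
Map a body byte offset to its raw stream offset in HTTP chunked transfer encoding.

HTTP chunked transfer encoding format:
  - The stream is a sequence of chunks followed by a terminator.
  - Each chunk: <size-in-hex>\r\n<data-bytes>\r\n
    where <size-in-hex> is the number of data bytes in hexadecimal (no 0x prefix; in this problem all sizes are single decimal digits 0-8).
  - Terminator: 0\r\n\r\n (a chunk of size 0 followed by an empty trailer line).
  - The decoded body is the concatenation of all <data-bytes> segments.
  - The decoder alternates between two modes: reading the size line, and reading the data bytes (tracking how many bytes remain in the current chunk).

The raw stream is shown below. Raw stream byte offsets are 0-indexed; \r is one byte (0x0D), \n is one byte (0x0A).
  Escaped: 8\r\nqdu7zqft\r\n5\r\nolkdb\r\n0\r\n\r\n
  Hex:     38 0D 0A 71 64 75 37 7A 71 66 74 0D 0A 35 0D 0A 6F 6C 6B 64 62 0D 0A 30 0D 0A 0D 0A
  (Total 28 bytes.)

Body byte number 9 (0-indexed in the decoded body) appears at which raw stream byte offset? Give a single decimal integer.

Answer: 17

Derivation:
Chunk 1: stream[0..1]='8' size=0x8=8, data at stream[3..11]='qdu7zqft' -> body[0..8], body so far='qdu7zqft'
Chunk 2: stream[13..14]='5' size=0x5=5, data at stream[16..21]='olkdb' -> body[8..13], body so far='qdu7zqftolkdb'
Chunk 3: stream[23..24]='0' size=0 (terminator). Final body='qdu7zqftolkdb' (13 bytes)
Body byte 9 at stream offset 17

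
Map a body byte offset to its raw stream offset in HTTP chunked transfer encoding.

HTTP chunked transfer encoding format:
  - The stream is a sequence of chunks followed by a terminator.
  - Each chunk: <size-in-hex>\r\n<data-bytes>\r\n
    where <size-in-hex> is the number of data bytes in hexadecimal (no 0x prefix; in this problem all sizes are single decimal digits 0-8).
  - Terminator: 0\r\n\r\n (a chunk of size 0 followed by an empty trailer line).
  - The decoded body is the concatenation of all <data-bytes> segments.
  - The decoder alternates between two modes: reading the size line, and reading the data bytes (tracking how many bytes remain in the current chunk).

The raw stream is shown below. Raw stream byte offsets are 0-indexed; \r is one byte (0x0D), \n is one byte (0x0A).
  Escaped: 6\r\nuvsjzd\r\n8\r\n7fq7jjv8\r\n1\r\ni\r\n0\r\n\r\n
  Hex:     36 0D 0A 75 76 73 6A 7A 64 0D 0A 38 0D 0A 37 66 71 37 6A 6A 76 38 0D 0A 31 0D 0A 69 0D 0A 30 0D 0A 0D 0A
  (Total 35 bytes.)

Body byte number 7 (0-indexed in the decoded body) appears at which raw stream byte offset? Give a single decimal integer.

Answer: 15

Derivation:
Chunk 1: stream[0..1]='6' size=0x6=6, data at stream[3..9]='uvsjzd' -> body[0..6], body so far='uvsjzd'
Chunk 2: stream[11..12]='8' size=0x8=8, data at stream[14..22]='7fq7jjv8' -> body[6..14], body so far='uvsjzd7fq7jjv8'
Chunk 3: stream[24..25]='1' size=0x1=1, data at stream[27..28]='i' -> body[14..15], body so far='uvsjzd7fq7jjv8i'
Chunk 4: stream[30..31]='0' size=0 (terminator). Final body='uvsjzd7fq7jjv8i' (15 bytes)
Body byte 7 at stream offset 15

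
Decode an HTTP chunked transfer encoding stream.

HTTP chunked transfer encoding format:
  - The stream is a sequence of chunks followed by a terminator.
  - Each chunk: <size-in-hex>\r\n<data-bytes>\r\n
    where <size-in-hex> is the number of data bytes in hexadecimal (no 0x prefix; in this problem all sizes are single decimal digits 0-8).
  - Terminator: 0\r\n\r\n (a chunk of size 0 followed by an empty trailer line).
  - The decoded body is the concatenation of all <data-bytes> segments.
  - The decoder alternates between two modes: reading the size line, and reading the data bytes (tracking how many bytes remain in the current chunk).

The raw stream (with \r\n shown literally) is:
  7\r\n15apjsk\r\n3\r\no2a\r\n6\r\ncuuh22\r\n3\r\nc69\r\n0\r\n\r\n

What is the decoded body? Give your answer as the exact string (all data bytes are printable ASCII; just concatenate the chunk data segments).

Answer: 15apjsko2acuuh22c69

Derivation:
Chunk 1: stream[0..1]='7' size=0x7=7, data at stream[3..10]='15apjsk' -> body[0..7], body so far='15apjsk'
Chunk 2: stream[12..13]='3' size=0x3=3, data at stream[15..18]='o2a' -> body[7..10], body so far='15apjsko2a'
Chunk 3: stream[20..21]='6' size=0x6=6, data at stream[23..29]='cuuh22' -> body[10..16], body so far='15apjsko2acuuh22'
Chunk 4: stream[31..32]='3' size=0x3=3, data at stream[34..37]='c69' -> body[16..19], body so far='15apjsko2acuuh22c69'
Chunk 5: stream[39..40]='0' size=0 (terminator). Final body='15apjsko2acuuh22c69' (19 bytes)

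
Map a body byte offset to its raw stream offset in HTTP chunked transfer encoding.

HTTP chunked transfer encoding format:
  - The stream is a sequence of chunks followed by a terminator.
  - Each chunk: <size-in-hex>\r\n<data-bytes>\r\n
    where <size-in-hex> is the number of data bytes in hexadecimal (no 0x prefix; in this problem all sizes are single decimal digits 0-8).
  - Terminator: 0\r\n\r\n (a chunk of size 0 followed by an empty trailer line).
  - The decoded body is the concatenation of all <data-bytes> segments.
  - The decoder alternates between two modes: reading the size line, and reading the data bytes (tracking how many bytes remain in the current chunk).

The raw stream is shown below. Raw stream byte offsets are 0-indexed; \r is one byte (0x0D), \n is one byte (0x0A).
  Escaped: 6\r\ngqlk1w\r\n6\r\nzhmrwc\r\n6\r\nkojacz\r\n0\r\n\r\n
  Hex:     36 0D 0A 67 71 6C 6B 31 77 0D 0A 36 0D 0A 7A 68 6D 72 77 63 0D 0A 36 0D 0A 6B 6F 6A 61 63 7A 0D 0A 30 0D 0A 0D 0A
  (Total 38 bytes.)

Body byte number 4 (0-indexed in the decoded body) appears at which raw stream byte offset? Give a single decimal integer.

Answer: 7

Derivation:
Chunk 1: stream[0..1]='6' size=0x6=6, data at stream[3..9]='gqlk1w' -> body[0..6], body so far='gqlk1w'
Chunk 2: stream[11..12]='6' size=0x6=6, data at stream[14..20]='zhmrwc' -> body[6..12], body so far='gqlk1wzhmrwc'
Chunk 3: stream[22..23]='6' size=0x6=6, data at stream[25..31]='kojacz' -> body[12..18], body so far='gqlk1wzhmrwckojacz'
Chunk 4: stream[33..34]='0' size=0 (terminator). Final body='gqlk1wzhmrwckojacz' (18 bytes)
Body byte 4 at stream offset 7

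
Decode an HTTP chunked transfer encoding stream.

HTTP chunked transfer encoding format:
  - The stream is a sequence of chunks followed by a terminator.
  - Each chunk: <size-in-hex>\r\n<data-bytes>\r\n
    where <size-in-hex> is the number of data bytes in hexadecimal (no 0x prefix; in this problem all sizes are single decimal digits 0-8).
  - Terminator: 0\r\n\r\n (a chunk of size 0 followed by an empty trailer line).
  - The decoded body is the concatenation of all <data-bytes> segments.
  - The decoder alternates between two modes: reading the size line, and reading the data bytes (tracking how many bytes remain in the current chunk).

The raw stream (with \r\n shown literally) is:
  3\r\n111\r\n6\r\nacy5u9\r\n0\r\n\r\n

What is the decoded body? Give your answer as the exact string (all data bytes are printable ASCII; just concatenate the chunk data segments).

Answer: 111acy5u9

Derivation:
Chunk 1: stream[0..1]='3' size=0x3=3, data at stream[3..6]='111' -> body[0..3], body so far='111'
Chunk 2: stream[8..9]='6' size=0x6=6, data at stream[11..17]='acy5u9' -> body[3..9], body so far='111acy5u9'
Chunk 3: stream[19..20]='0' size=0 (terminator). Final body='111acy5u9' (9 bytes)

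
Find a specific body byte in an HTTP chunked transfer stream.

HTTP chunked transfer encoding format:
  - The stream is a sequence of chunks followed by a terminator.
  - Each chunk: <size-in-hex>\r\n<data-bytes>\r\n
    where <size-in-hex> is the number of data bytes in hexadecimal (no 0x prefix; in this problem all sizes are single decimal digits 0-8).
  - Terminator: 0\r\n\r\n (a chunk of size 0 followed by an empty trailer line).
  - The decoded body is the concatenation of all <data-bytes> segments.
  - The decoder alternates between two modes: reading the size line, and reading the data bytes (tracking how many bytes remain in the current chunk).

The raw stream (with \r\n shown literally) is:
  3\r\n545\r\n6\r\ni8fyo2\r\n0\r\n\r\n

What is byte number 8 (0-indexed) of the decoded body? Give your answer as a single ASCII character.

Chunk 1: stream[0..1]='3' size=0x3=3, data at stream[3..6]='545' -> body[0..3], body so far='545'
Chunk 2: stream[8..9]='6' size=0x6=6, data at stream[11..17]='i8fyo2' -> body[3..9], body so far='545i8fyo2'
Chunk 3: stream[19..20]='0' size=0 (terminator). Final body='545i8fyo2' (9 bytes)
Body byte 8 = '2'

Answer: 2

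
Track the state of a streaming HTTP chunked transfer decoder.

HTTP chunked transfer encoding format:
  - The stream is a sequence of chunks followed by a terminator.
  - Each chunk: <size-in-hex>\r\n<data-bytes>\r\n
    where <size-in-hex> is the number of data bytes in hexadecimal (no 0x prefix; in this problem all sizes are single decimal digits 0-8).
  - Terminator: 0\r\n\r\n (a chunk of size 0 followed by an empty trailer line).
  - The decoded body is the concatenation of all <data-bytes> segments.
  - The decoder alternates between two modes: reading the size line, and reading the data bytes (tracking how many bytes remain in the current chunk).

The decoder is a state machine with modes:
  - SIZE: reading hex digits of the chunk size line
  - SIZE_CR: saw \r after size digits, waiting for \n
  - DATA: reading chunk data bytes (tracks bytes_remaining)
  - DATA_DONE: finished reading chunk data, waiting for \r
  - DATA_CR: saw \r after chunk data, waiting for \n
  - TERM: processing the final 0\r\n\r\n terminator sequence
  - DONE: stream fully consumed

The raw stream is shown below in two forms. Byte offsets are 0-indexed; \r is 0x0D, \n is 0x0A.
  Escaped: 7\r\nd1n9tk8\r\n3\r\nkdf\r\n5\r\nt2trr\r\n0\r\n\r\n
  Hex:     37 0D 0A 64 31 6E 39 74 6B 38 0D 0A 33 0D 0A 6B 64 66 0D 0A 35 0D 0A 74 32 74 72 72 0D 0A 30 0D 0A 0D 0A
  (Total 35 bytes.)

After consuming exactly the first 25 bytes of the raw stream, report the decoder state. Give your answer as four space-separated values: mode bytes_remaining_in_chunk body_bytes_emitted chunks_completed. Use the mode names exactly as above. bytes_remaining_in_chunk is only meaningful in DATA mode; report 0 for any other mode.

Byte 0 = '7': mode=SIZE remaining=0 emitted=0 chunks_done=0
Byte 1 = 0x0D: mode=SIZE_CR remaining=0 emitted=0 chunks_done=0
Byte 2 = 0x0A: mode=DATA remaining=7 emitted=0 chunks_done=0
Byte 3 = 'd': mode=DATA remaining=6 emitted=1 chunks_done=0
Byte 4 = '1': mode=DATA remaining=5 emitted=2 chunks_done=0
Byte 5 = 'n': mode=DATA remaining=4 emitted=3 chunks_done=0
Byte 6 = '9': mode=DATA remaining=3 emitted=4 chunks_done=0
Byte 7 = 't': mode=DATA remaining=2 emitted=5 chunks_done=0
Byte 8 = 'k': mode=DATA remaining=1 emitted=6 chunks_done=0
Byte 9 = '8': mode=DATA_DONE remaining=0 emitted=7 chunks_done=0
Byte 10 = 0x0D: mode=DATA_CR remaining=0 emitted=7 chunks_done=0
Byte 11 = 0x0A: mode=SIZE remaining=0 emitted=7 chunks_done=1
Byte 12 = '3': mode=SIZE remaining=0 emitted=7 chunks_done=1
Byte 13 = 0x0D: mode=SIZE_CR remaining=0 emitted=7 chunks_done=1
Byte 14 = 0x0A: mode=DATA remaining=3 emitted=7 chunks_done=1
Byte 15 = 'k': mode=DATA remaining=2 emitted=8 chunks_done=1
Byte 16 = 'd': mode=DATA remaining=1 emitted=9 chunks_done=1
Byte 17 = 'f': mode=DATA_DONE remaining=0 emitted=10 chunks_done=1
Byte 18 = 0x0D: mode=DATA_CR remaining=0 emitted=10 chunks_done=1
Byte 19 = 0x0A: mode=SIZE remaining=0 emitted=10 chunks_done=2
Byte 20 = '5': mode=SIZE remaining=0 emitted=10 chunks_done=2
Byte 21 = 0x0D: mode=SIZE_CR remaining=0 emitted=10 chunks_done=2
Byte 22 = 0x0A: mode=DATA remaining=5 emitted=10 chunks_done=2
Byte 23 = 't': mode=DATA remaining=4 emitted=11 chunks_done=2
Byte 24 = '2': mode=DATA remaining=3 emitted=12 chunks_done=2

Answer: DATA 3 12 2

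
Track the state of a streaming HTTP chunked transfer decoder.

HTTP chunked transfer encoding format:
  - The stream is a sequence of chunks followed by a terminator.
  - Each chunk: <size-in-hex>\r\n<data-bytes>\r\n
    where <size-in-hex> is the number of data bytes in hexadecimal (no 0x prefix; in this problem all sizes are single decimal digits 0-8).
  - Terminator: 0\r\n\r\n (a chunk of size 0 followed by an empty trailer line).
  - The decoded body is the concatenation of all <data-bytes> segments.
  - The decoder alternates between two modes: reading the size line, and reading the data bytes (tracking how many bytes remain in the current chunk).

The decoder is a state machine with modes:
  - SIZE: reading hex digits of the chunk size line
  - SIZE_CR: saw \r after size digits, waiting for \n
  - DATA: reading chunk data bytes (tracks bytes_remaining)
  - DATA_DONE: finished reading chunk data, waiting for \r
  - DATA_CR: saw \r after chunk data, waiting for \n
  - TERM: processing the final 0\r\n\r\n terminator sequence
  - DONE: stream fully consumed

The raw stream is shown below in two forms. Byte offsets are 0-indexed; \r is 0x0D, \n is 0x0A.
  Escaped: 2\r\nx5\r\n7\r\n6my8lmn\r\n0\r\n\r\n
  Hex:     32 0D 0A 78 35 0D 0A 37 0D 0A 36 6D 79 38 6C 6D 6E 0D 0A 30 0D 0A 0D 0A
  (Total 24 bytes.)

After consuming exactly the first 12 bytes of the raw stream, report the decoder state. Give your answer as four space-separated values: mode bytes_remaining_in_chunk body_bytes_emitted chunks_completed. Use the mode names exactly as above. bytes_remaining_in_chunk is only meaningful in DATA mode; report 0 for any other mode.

Byte 0 = '2': mode=SIZE remaining=0 emitted=0 chunks_done=0
Byte 1 = 0x0D: mode=SIZE_CR remaining=0 emitted=0 chunks_done=0
Byte 2 = 0x0A: mode=DATA remaining=2 emitted=0 chunks_done=0
Byte 3 = 'x': mode=DATA remaining=1 emitted=1 chunks_done=0
Byte 4 = '5': mode=DATA_DONE remaining=0 emitted=2 chunks_done=0
Byte 5 = 0x0D: mode=DATA_CR remaining=0 emitted=2 chunks_done=0
Byte 6 = 0x0A: mode=SIZE remaining=0 emitted=2 chunks_done=1
Byte 7 = '7': mode=SIZE remaining=0 emitted=2 chunks_done=1
Byte 8 = 0x0D: mode=SIZE_CR remaining=0 emitted=2 chunks_done=1
Byte 9 = 0x0A: mode=DATA remaining=7 emitted=2 chunks_done=1
Byte 10 = '6': mode=DATA remaining=6 emitted=3 chunks_done=1
Byte 11 = 'm': mode=DATA remaining=5 emitted=4 chunks_done=1

Answer: DATA 5 4 1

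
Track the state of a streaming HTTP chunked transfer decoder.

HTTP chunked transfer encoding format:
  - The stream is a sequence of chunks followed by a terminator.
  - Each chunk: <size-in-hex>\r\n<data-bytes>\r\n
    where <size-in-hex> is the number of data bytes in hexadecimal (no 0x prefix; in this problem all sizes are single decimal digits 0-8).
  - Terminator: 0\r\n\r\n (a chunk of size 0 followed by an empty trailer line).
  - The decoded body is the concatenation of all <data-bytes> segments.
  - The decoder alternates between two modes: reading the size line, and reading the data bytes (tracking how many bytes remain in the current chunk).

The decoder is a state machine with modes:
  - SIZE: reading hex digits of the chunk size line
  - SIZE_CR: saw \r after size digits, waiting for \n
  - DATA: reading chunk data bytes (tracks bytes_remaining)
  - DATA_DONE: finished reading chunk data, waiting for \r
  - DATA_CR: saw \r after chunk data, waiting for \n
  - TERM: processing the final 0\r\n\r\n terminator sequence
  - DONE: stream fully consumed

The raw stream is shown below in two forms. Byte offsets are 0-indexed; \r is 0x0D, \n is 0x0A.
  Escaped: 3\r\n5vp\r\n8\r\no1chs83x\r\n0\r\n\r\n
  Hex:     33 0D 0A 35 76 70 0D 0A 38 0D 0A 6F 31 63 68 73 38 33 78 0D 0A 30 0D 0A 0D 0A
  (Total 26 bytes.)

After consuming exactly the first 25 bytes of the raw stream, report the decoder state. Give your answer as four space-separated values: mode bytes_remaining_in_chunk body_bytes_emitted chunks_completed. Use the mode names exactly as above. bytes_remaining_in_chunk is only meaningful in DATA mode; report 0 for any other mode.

Answer: TERM 0 11 2

Derivation:
Byte 0 = '3': mode=SIZE remaining=0 emitted=0 chunks_done=0
Byte 1 = 0x0D: mode=SIZE_CR remaining=0 emitted=0 chunks_done=0
Byte 2 = 0x0A: mode=DATA remaining=3 emitted=0 chunks_done=0
Byte 3 = '5': mode=DATA remaining=2 emitted=1 chunks_done=0
Byte 4 = 'v': mode=DATA remaining=1 emitted=2 chunks_done=0
Byte 5 = 'p': mode=DATA_DONE remaining=0 emitted=3 chunks_done=0
Byte 6 = 0x0D: mode=DATA_CR remaining=0 emitted=3 chunks_done=0
Byte 7 = 0x0A: mode=SIZE remaining=0 emitted=3 chunks_done=1
Byte 8 = '8': mode=SIZE remaining=0 emitted=3 chunks_done=1
Byte 9 = 0x0D: mode=SIZE_CR remaining=0 emitted=3 chunks_done=1
Byte 10 = 0x0A: mode=DATA remaining=8 emitted=3 chunks_done=1
Byte 11 = 'o': mode=DATA remaining=7 emitted=4 chunks_done=1
Byte 12 = '1': mode=DATA remaining=6 emitted=5 chunks_done=1
Byte 13 = 'c': mode=DATA remaining=5 emitted=6 chunks_done=1
Byte 14 = 'h': mode=DATA remaining=4 emitted=7 chunks_done=1
Byte 15 = 's': mode=DATA remaining=3 emitted=8 chunks_done=1
Byte 16 = '8': mode=DATA remaining=2 emitted=9 chunks_done=1
Byte 17 = '3': mode=DATA remaining=1 emitted=10 chunks_done=1
Byte 18 = 'x': mode=DATA_DONE remaining=0 emitted=11 chunks_done=1
Byte 19 = 0x0D: mode=DATA_CR remaining=0 emitted=11 chunks_done=1
Byte 20 = 0x0A: mode=SIZE remaining=0 emitted=11 chunks_done=2
Byte 21 = '0': mode=SIZE remaining=0 emitted=11 chunks_done=2
Byte 22 = 0x0D: mode=SIZE_CR remaining=0 emitted=11 chunks_done=2
Byte 23 = 0x0A: mode=TERM remaining=0 emitted=11 chunks_done=2
Byte 24 = 0x0D: mode=TERM remaining=0 emitted=11 chunks_done=2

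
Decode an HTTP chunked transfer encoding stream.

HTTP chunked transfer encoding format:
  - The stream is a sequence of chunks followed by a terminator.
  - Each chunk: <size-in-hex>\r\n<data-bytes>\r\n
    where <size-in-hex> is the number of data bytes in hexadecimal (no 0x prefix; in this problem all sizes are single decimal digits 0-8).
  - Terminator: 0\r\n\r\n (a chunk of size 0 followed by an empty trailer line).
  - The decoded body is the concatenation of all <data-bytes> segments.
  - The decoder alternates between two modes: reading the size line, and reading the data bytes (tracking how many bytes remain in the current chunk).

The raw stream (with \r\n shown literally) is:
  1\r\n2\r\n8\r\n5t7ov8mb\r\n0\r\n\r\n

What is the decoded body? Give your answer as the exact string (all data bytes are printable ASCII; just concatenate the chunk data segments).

Chunk 1: stream[0..1]='1' size=0x1=1, data at stream[3..4]='2' -> body[0..1], body so far='2'
Chunk 2: stream[6..7]='8' size=0x8=8, data at stream[9..17]='5t7ov8mb' -> body[1..9], body so far='25t7ov8mb'
Chunk 3: stream[19..20]='0' size=0 (terminator). Final body='25t7ov8mb' (9 bytes)

Answer: 25t7ov8mb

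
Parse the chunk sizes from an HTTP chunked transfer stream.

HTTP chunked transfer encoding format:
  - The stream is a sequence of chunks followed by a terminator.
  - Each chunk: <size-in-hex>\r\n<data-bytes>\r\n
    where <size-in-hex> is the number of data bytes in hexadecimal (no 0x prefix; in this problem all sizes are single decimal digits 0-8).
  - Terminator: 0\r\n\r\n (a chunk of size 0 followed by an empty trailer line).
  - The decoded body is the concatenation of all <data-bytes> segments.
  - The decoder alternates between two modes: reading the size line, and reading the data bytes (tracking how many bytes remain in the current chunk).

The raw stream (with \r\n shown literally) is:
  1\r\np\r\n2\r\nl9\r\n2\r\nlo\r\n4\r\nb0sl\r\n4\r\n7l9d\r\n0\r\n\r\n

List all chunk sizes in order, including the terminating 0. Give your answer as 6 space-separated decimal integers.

Chunk 1: stream[0..1]='1' size=0x1=1, data at stream[3..4]='p' -> body[0..1], body so far='p'
Chunk 2: stream[6..7]='2' size=0x2=2, data at stream[9..11]='l9' -> body[1..3], body so far='pl9'
Chunk 3: stream[13..14]='2' size=0x2=2, data at stream[16..18]='lo' -> body[3..5], body so far='pl9lo'
Chunk 4: stream[20..21]='4' size=0x4=4, data at stream[23..27]='b0sl' -> body[5..9], body so far='pl9lob0sl'
Chunk 5: stream[29..30]='4' size=0x4=4, data at stream[32..36]='7l9d' -> body[9..13], body so far='pl9lob0sl7l9d'
Chunk 6: stream[38..39]='0' size=0 (terminator). Final body='pl9lob0sl7l9d' (13 bytes)

Answer: 1 2 2 4 4 0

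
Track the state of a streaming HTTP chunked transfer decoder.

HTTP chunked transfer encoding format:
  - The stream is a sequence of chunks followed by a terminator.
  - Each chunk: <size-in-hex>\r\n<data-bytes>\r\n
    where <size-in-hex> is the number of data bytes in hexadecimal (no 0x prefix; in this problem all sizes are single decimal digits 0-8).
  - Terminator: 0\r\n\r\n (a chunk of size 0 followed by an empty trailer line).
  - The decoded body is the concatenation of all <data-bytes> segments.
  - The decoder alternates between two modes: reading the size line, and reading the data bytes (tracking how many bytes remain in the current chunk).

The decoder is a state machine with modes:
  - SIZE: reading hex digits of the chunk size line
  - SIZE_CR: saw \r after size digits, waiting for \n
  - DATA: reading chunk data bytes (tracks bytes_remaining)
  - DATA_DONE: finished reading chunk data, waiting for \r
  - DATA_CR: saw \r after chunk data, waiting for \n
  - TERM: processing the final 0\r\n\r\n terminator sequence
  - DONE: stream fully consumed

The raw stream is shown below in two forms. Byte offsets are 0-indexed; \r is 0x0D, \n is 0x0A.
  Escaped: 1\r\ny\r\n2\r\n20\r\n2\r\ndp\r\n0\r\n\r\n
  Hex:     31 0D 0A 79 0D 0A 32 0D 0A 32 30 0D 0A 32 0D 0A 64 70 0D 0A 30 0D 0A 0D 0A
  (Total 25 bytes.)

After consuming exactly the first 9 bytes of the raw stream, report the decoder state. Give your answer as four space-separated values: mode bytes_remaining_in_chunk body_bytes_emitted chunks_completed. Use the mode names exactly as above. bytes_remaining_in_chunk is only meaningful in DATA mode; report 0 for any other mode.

Answer: DATA 2 1 1

Derivation:
Byte 0 = '1': mode=SIZE remaining=0 emitted=0 chunks_done=0
Byte 1 = 0x0D: mode=SIZE_CR remaining=0 emitted=0 chunks_done=0
Byte 2 = 0x0A: mode=DATA remaining=1 emitted=0 chunks_done=0
Byte 3 = 'y': mode=DATA_DONE remaining=0 emitted=1 chunks_done=0
Byte 4 = 0x0D: mode=DATA_CR remaining=0 emitted=1 chunks_done=0
Byte 5 = 0x0A: mode=SIZE remaining=0 emitted=1 chunks_done=1
Byte 6 = '2': mode=SIZE remaining=0 emitted=1 chunks_done=1
Byte 7 = 0x0D: mode=SIZE_CR remaining=0 emitted=1 chunks_done=1
Byte 8 = 0x0A: mode=DATA remaining=2 emitted=1 chunks_done=1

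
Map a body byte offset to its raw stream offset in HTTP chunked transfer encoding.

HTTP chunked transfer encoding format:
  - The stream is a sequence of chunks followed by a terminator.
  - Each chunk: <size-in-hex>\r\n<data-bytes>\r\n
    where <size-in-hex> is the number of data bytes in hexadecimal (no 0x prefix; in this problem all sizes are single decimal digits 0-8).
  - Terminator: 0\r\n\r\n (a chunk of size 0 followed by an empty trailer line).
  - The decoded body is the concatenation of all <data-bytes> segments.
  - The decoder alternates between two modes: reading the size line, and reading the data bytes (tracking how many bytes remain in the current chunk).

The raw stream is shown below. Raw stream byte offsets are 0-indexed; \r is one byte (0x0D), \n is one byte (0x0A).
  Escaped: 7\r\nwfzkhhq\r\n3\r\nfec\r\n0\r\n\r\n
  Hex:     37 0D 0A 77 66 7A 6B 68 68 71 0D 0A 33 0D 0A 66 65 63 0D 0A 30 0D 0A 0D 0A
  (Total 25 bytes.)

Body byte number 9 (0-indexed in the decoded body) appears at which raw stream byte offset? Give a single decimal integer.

Answer: 17

Derivation:
Chunk 1: stream[0..1]='7' size=0x7=7, data at stream[3..10]='wfzkhhq' -> body[0..7], body so far='wfzkhhq'
Chunk 2: stream[12..13]='3' size=0x3=3, data at stream[15..18]='fec' -> body[7..10], body so far='wfzkhhqfec'
Chunk 3: stream[20..21]='0' size=0 (terminator). Final body='wfzkhhqfec' (10 bytes)
Body byte 9 at stream offset 17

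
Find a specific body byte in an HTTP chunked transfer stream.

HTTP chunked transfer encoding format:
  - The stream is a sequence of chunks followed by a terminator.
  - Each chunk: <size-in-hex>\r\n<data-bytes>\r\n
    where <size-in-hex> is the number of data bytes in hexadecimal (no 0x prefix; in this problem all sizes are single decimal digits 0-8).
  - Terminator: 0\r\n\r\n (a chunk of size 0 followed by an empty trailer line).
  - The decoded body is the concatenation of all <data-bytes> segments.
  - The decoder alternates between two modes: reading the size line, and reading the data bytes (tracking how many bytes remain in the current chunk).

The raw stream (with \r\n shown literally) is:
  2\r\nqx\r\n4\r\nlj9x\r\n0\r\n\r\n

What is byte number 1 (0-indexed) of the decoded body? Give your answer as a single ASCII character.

Chunk 1: stream[0..1]='2' size=0x2=2, data at stream[3..5]='qx' -> body[0..2], body so far='qx'
Chunk 2: stream[7..8]='4' size=0x4=4, data at stream[10..14]='lj9x' -> body[2..6], body so far='qxlj9x'
Chunk 3: stream[16..17]='0' size=0 (terminator). Final body='qxlj9x' (6 bytes)
Body byte 1 = 'x'

Answer: x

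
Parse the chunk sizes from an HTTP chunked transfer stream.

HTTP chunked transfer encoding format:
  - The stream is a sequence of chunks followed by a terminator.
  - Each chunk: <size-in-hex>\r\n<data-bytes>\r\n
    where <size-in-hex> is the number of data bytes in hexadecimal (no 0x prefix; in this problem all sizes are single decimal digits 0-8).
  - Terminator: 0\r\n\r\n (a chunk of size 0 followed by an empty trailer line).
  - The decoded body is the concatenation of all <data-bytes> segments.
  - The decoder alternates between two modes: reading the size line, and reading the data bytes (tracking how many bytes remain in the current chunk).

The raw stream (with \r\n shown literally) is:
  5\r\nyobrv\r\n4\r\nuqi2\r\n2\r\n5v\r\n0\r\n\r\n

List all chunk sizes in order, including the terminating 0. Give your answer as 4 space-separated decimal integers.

Answer: 5 4 2 0

Derivation:
Chunk 1: stream[0..1]='5' size=0x5=5, data at stream[3..8]='yobrv' -> body[0..5], body so far='yobrv'
Chunk 2: stream[10..11]='4' size=0x4=4, data at stream[13..17]='uqi2' -> body[5..9], body so far='yobrvuqi2'
Chunk 3: stream[19..20]='2' size=0x2=2, data at stream[22..24]='5v' -> body[9..11], body so far='yobrvuqi25v'
Chunk 4: stream[26..27]='0' size=0 (terminator). Final body='yobrvuqi25v' (11 bytes)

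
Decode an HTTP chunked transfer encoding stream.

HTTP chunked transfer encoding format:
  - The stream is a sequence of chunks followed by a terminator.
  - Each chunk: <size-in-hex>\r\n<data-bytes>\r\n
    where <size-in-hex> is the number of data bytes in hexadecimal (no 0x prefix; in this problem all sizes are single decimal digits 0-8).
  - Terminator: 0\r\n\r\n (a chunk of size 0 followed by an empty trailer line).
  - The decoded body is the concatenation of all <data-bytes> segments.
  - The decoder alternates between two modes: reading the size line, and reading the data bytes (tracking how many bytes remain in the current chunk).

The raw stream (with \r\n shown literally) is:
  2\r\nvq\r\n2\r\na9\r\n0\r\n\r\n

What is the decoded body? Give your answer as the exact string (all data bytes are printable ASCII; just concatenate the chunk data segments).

Chunk 1: stream[0..1]='2' size=0x2=2, data at stream[3..5]='vq' -> body[0..2], body so far='vq'
Chunk 2: stream[7..8]='2' size=0x2=2, data at stream[10..12]='a9' -> body[2..4], body so far='vqa9'
Chunk 3: stream[14..15]='0' size=0 (terminator). Final body='vqa9' (4 bytes)

Answer: vqa9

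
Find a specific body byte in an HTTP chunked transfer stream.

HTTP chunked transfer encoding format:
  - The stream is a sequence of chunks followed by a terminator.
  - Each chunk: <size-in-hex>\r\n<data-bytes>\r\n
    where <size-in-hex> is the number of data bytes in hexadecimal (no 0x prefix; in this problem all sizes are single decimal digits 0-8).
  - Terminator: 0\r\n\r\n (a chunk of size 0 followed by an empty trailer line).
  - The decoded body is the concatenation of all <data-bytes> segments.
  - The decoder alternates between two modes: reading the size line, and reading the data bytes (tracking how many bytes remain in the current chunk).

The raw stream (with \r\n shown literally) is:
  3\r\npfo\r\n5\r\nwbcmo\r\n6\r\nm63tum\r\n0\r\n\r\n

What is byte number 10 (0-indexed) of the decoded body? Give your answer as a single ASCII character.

Answer: 3

Derivation:
Chunk 1: stream[0..1]='3' size=0x3=3, data at stream[3..6]='pfo' -> body[0..3], body so far='pfo'
Chunk 2: stream[8..9]='5' size=0x5=5, data at stream[11..16]='wbcmo' -> body[3..8], body so far='pfowbcmo'
Chunk 3: stream[18..19]='6' size=0x6=6, data at stream[21..27]='m63tum' -> body[8..14], body so far='pfowbcmom63tum'
Chunk 4: stream[29..30]='0' size=0 (terminator). Final body='pfowbcmom63tum' (14 bytes)
Body byte 10 = '3'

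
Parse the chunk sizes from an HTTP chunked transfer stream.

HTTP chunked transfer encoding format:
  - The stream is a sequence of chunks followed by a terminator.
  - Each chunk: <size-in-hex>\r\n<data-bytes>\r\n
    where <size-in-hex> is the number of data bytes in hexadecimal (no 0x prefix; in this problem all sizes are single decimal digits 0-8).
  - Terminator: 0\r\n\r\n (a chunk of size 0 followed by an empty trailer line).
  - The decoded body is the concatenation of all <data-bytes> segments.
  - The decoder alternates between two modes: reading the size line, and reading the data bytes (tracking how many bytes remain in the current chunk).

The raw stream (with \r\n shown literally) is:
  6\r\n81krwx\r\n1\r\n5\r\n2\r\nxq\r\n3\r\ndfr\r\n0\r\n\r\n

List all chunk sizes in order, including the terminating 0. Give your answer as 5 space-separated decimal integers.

Answer: 6 1 2 3 0

Derivation:
Chunk 1: stream[0..1]='6' size=0x6=6, data at stream[3..9]='81krwx' -> body[0..6], body so far='81krwx'
Chunk 2: stream[11..12]='1' size=0x1=1, data at stream[14..15]='5' -> body[6..7], body so far='81krwx5'
Chunk 3: stream[17..18]='2' size=0x2=2, data at stream[20..22]='xq' -> body[7..9], body so far='81krwx5xq'
Chunk 4: stream[24..25]='3' size=0x3=3, data at stream[27..30]='dfr' -> body[9..12], body so far='81krwx5xqdfr'
Chunk 5: stream[32..33]='0' size=0 (terminator). Final body='81krwx5xqdfr' (12 bytes)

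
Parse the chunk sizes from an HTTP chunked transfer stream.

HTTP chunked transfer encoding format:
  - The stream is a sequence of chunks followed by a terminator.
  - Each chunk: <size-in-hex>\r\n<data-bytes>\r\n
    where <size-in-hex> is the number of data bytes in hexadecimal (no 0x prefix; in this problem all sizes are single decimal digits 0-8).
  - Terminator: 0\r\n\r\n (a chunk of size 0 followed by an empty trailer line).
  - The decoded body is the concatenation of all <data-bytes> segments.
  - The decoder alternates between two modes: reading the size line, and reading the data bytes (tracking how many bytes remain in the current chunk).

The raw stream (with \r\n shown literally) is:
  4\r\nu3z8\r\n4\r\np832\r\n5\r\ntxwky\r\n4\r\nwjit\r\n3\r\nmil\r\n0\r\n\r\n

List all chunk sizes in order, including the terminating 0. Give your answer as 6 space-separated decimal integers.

Chunk 1: stream[0..1]='4' size=0x4=4, data at stream[3..7]='u3z8' -> body[0..4], body so far='u3z8'
Chunk 2: stream[9..10]='4' size=0x4=4, data at stream[12..16]='p832' -> body[4..8], body so far='u3z8p832'
Chunk 3: stream[18..19]='5' size=0x5=5, data at stream[21..26]='txwky' -> body[8..13], body so far='u3z8p832txwky'
Chunk 4: stream[28..29]='4' size=0x4=4, data at stream[31..35]='wjit' -> body[13..17], body so far='u3z8p832txwkywjit'
Chunk 5: stream[37..38]='3' size=0x3=3, data at stream[40..43]='mil' -> body[17..20], body so far='u3z8p832txwkywjitmil'
Chunk 6: stream[45..46]='0' size=0 (terminator). Final body='u3z8p832txwkywjitmil' (20 bytes)

Answer: 4 4 5 4 3 0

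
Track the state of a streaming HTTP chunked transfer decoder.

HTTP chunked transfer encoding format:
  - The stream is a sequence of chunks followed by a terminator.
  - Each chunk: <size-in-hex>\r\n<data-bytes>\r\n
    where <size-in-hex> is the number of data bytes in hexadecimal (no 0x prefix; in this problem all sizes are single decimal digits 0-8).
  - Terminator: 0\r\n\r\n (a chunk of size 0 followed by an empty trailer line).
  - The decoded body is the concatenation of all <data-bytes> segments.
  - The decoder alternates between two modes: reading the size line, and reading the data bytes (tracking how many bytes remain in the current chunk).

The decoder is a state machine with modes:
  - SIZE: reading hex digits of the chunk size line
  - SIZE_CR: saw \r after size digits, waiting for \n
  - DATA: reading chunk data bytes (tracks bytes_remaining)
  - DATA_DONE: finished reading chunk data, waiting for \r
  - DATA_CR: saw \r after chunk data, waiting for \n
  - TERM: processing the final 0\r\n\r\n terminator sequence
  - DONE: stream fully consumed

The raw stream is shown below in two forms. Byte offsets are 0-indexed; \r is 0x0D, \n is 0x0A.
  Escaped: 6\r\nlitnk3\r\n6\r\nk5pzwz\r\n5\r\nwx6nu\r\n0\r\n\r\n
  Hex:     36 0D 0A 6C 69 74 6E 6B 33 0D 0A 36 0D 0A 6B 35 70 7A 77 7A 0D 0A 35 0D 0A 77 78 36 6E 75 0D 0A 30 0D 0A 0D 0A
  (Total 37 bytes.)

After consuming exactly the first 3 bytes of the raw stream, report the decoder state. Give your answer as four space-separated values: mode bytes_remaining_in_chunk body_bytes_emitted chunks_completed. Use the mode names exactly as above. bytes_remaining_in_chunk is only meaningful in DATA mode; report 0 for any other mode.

Answer: DATA 6 0 0

Derivation:
Byte 0 = '6': mode=SIZE remaining=0 emitted=0 chunks_done=0
Byte 1 = 0x0D: mode=SIZE_CR remaining=0 emitted=0 chunks_done=0
Byte 2 = 0x0A: mode=DATA remaining=6 emitted=0 chunks_done=0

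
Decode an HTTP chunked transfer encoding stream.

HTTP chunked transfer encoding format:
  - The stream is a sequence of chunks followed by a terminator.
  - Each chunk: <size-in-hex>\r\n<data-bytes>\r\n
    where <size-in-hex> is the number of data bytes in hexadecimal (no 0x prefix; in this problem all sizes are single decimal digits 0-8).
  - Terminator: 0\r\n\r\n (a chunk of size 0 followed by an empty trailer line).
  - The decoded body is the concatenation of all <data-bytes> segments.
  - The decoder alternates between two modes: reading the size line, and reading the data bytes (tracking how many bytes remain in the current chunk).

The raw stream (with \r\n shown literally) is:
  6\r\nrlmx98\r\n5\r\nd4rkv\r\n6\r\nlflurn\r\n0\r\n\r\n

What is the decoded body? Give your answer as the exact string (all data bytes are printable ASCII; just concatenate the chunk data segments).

Chunk 1: stream[0..1]='6' size=0x6=6, data at stream[3..9]='rlmx98' -> body[0..6], body so far='rlmx98'
Chunk 2: stream[11..12]='5' size=0x5=5, data at stream[14..19]='d4rkv' -> body[6..11], body so far='rlmx98d4rkv'
Chunk 3: stream[21..22]='6' size=0x6=6, data at stream[24..30]='lflurn' -> body[11..17], body so far='rlmx98d4rkvlflurn'
Chunk 4: stream[32..33]='0' size=0 (terminator). Final body='rlmx98d4rkvlflurn' (17 bytes)

Answer: rlmx98d4rkvlflurn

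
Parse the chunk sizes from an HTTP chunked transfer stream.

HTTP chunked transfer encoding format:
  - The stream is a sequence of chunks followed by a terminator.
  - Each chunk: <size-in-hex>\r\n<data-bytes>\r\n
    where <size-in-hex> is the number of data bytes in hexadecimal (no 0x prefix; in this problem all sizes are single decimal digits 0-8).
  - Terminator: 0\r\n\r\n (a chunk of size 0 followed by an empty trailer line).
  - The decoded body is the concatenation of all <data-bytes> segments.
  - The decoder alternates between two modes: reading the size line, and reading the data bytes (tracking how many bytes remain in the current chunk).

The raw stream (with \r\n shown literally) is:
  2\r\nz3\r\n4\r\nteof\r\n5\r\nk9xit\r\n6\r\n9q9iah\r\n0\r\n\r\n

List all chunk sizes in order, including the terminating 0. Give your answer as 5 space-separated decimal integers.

Answer: 2 4 5 6 0

Derivation:
Chunk 1: stream[0..1]='2' size=0x2=2, data at stream[3..5]='z3' -> body[0..2], body so far='z3'
Chunk 2: stream[7..8]='4' size=0x4=4, data at stream[10..14]='teof' -> body[2..6], body so far='z3teof'
Chunk 3: stream[16..17]='5' size=0x5=5, data at stream[19..24]='k9xit' -> body[6..11], body so far='z3teofk9xit'
Chunk 4: stream[26..27]='6' size=0x6=6, data at stream[29..35]='9q9iah' -> body[11..17], body so far='z3teofk9xit9q9iah'
Chunk 5: stream[37..38]='0' size=0 (terminator). Final body='z3teofk9xit9q9iah' (17 bytes)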